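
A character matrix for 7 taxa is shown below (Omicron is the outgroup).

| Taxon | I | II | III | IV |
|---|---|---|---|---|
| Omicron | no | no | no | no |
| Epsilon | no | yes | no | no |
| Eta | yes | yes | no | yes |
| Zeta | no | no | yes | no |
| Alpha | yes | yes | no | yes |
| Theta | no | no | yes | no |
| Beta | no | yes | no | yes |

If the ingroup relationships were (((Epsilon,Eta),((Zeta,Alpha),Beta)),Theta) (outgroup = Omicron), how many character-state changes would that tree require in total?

Map each character onto (((Epsilon,Eta),((Zeta,Alpha),Beta)),Theta) (rooted by Omicron) and count the minimum state changes it requires (Fitch parsimony):
I: 2; II: 2; III: 2; IV: 3.
Total tree length = 9.

9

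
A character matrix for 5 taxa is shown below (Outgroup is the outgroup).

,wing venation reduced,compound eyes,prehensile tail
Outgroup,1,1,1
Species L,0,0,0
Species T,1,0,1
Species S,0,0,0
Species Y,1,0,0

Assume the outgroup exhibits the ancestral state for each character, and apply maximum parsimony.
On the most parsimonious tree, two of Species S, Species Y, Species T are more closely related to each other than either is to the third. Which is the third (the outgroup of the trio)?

The outgroup has state '1' for every character, so '0' is the derived state throughout.
wing venation reduced: derived state '0' in Species L and Species S only — synapomorphy for {Species L, Species S}.
All ingroup taxa share the derived state '0' for compound eyes; it defines the ingroup but does not resolve relationships within it.
prehensile tail: derived state '0' in Species L, Species S, and Species Y only — synapomorphy for {Species L, Species S, Species Y}.
Most parsimonious ingroup topology: (((Species L,Species S),Species Y),Species T).
Species S and Species Y share a more recent common ancestor with each other than either does with Species T, so Species T is the least closely related of the three.

Species T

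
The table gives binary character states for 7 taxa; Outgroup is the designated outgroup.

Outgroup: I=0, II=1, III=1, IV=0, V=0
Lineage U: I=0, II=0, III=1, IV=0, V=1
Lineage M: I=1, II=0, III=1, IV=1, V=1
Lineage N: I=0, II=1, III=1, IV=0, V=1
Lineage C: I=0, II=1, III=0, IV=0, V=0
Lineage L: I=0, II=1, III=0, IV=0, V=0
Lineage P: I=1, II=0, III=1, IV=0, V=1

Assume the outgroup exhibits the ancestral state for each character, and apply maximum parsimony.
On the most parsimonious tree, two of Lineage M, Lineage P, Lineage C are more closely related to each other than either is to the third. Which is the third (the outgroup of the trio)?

Lineage C

Character polarity is set by the outgroup: the derived state is whichever differs from the outgroup's state, so for II, III the derived state is '0', and for the remaining characters it is '1'.
I: derived state '1' in Lineage M and Lineage P only — synapomorphy for {Lineage M, Lineage P}.
II: derived state '0' in Lineage M, Lineage P, and Lineage U only — synapomorphy for {Lineage M, Lineage P, Lineage U}.
Only Lineage C and Lineage L show the derived state '0' for III, supporting them as a clade.
IV: derived state '1' in Lineage M only — an autapomorphy, so it tells us nothing about relationships among taxa.
V (derived state '1') is shared by Lineage M, Lineage N, Lineage P, and Lineage U — a synapomorphy uniting that clade.
Most parsimonious ingroup topology: (((Lineage U,(Lineage M,Lineage P)),Lineage N),(Lineage C,Lineage L)).
Lineage M and Lineage P share a more recent common ancestor with each other than either does with Lineage C, so Lineage C is the least closely related of the three.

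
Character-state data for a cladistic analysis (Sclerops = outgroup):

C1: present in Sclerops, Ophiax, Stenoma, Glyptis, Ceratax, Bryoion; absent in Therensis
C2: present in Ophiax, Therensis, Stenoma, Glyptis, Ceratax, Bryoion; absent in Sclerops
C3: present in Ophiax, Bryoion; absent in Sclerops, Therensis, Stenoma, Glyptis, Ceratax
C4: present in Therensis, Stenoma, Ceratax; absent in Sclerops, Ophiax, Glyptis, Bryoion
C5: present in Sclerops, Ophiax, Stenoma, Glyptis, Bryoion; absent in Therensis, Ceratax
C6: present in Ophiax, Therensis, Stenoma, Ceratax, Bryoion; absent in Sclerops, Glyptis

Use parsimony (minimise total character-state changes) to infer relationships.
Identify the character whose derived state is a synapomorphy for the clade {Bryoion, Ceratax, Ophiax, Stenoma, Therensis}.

Character polarity is set by the outgroup: the derived state is whichever differs from the outgroup's state, so for C1, C5 the derived state is 'absent', and for the remaining characters it is 'present'.
C1: derived state 'absent' in Therensis only — an autapomorphy, so it tells us nothing about relationships among taxa.
All ingroup taxa share the derived state 'present' for C2; it defines the ingroup but does not resolve relationships within it.
C3 (derived state 'present') is shared by Bryoion and Ophiax — a synapomorphy uniting that clade.
Only Ceratax, Stenoma, and Therensis show the derived state 'present' for C4, supporting them as a clade.
C5: derived state 'absent' in Ceratax and Therensis only — synapomorphy for {Ceratax, Therensis}.
C6 (derived state 'present') is shared by Bryoion, Ceratax, Ophiax, Stenoma, and Therensis — a synapomorphy uniting that clade.
Most parsimonious ingroup topology: (((Ophiax,Bryoion),((Therensis,Ceratax),Stenoma)),Glyptis).
The clade {Bryoion, Ceratax, Ophiax, Stenoma, Therensis} is supported by C6: its derived state 'present' occurs in exactly those taxa and in no other taxon (including the outgroup).

C6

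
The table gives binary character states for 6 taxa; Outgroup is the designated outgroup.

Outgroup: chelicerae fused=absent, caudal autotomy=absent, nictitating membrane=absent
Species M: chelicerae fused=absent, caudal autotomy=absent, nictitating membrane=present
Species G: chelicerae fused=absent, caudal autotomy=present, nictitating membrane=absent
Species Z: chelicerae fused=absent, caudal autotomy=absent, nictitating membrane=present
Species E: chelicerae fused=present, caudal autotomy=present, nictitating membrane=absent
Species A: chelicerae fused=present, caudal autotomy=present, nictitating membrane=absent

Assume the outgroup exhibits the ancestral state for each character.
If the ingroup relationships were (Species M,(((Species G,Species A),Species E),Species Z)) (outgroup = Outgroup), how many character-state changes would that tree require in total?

Map each character onto (Species M,(((Species G,Species A),Species E),Species Z)) (rooted by Outgroup) and count the minimum state changes it requires (Fitch parsimony):
chelicerae fused: 2; caudal autotomy: 1; nictitating membrane: 2.
Total tree length = 5.

5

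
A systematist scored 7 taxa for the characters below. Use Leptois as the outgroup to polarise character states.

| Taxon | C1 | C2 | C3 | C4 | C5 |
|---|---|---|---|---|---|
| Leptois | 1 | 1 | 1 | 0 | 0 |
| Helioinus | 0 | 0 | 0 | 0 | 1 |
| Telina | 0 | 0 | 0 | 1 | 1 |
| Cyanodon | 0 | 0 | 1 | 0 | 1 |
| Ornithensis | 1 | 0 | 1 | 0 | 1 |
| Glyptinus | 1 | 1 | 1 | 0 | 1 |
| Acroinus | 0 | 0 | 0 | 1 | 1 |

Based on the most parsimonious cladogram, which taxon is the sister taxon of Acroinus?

Telina

Character polarity is set by the outgroup: the derived state is whichever differs from the outgroup's state, so for C1, C2, C3 the derived state is '0', and for the remaining characters it is '1'.
Only Acroinus, Cyanodon, Helioinus, and Telina show the derived state '0' for C1, supporting them as a clade.
C2: derived state '0' in Acroinus, Cyanodon, Helioinus, Ornithensis, and Telina only — synapomorphy for {Acroinus, Cyanodon, Helioinus, Ornithensis, Telina}.
Only Acroinus, Helioinus, and Telina show the derived state '0' for C3, supporting them as a clade.
Only Acroinus and Telina show the derived state '1' for C4, supporting them as a clade.
All ingroup taxa share the derived state '1' for C5; it defines the ingroup but does not resolve relationships within it.
Most parsimonious ingroup topology: ((((Helioinus,(Telina,Acroinus)),Cyanodon),Ornithensis),Glyptinus).
Acroinus and Telina form a cherry on this tree, so they are sister taxa.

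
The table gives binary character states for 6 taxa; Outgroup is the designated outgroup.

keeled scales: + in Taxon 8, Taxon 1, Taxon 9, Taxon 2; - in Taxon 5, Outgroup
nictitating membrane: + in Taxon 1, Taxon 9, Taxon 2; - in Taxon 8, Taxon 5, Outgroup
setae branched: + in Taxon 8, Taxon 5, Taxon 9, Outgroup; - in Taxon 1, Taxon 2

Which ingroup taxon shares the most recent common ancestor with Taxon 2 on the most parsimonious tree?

Taxon 1

Character polarity is set by the outgroup: the derived state is whichever differs from the outgroup's state, so for setae branched the derived state is '-', and for the remaining characters it is '+'.
keeled scales (derived state '+') is shared by Taxon 1, Taxon 2, Taxon 8, and Taxon 9 — a synapomorphy uniting that clade.
Only Taxon 1, Taxon 2, and Taxon 9 show the derived state '+' for nictitating membrane, supporting them as a clade.
Only Taxon 1 and Taxon 2 show the derived state '-' for setae branched, supporting them as a clade.
Most parsimonious ingroup topology: (Taxon 5,(Taxon 8,(Taxon 9,(Taxon 2,Taxon 1)))).
Taxon 2 and Taxon 1 form a cherry on this tree, so they are sister taxa.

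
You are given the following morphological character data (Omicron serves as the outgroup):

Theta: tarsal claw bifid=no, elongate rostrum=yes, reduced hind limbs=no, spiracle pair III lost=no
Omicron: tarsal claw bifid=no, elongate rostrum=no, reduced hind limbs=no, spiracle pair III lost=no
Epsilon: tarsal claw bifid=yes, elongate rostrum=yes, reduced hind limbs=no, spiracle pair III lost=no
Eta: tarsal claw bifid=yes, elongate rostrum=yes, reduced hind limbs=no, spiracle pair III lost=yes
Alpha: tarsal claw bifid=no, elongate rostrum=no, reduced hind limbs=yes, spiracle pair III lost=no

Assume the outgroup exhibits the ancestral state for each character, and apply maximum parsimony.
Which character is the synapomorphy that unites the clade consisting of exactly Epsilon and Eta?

The outgroup has state 'no' for every character, so 'yes' is the derived state throughout.
tarsal claw bifid: derived state 'yes' in Epsilon and Eta only — synapomorphy for {Epsilon, Eta}.
elongate rostrum: derived state 'yes' in Epsilon, Eta, and Theta only — synapomorphy for {Epsilon, Eta, Theta}.
reduced hind limbs (derived state 'yes') is unique to Alpha (autapomorphy; uninformative for grouping).
spiracle pair III lost: derived state 'yes' in Eta only — an autapomorphy, so it tells us nothing about relationships among taxa.
Most parsimonious ingroup topology: ((Theta,(Epsilon,Eta)),Alpha).
The clade {Epsilon, Eta} is supported by tarsal claw bifid: its derived state 'yes' occurs in exactly those taxa and in no other taxon (including the outgroup).

tarsal claw bifid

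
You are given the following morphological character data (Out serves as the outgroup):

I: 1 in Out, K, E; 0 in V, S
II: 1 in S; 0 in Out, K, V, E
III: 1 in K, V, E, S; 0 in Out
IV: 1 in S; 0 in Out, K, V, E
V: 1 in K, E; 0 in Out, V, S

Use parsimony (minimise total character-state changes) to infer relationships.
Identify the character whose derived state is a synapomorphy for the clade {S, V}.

Character polarity is set by the outgroup: the derived state is whichever differs from the outgroup's state, so for I the derived state is '0', and for the remaining characters it is '1'.
I (derived state '0') is shared by S and V — a synapomorphy uniting that clade.
II: derived state '1' in S only — an autapomorphy, so it tells us nothing about relationships among taxa.
All ingroup taxa share the derived state '1' for III; it defines the ingroup but does not resolve relationships within it.
IV: derived state '1' in S only — an autapomorphy, so it tells us nothing about relationships among taxa.
V (derived state '1') is shared by E and K — a synapomorphy uniting that clade.
Most parsimonious ingroup topology: ((K,E),(V,S)).
The clade {S, V} is supported by I: its derived state '0' occurs in exactly those taxa and in no other taxon (including the outgroup).

I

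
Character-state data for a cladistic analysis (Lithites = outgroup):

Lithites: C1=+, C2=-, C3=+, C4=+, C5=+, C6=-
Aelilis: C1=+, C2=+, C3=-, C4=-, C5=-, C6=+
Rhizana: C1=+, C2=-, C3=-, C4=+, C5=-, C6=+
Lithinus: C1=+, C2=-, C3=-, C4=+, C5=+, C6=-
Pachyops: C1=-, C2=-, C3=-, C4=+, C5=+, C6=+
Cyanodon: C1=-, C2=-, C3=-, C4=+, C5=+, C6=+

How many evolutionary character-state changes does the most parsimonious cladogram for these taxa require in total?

Character polarity is set by the outgroup: the derived state is whichever differs from the outgroup's state, so for C1, C3, C4, C5 the derived state is '-', and for the remaining characters it is '+'.
C1: derived state '-' in Cyanodon and Pachyops only — synapomorphy for {Cyanodon, Pachyops}.
C2: derived state '+' in Aelilis only — an autapomorphy, so it tells us nothing about relationships among taxa.
All ingroup taxa share the derived state '-' for C3; it defines the ingroup but does not resolve relationships within it.
C4 (derived state '-') is unique to Aelilis (autapomorphy; uninformative for grouping).
C5 (derived state '-') is shared by Aelilis and Rhizana — a synapomorphy uniting that clade.
Only Aelilis, Cyanodon, Pachyops, and Rhizana show the derived state '+' for C6, supporting them as a clade.
Most parsimonious ingroup topology: (((Aelilis,Rhizana),(Pachyops,Cyanodon)),Lithinus).
Changes per character on this tree: C1: 1; C2: 1; C3: 1; C4: 1; C5: 1; C6: 1.
Total = 6.

6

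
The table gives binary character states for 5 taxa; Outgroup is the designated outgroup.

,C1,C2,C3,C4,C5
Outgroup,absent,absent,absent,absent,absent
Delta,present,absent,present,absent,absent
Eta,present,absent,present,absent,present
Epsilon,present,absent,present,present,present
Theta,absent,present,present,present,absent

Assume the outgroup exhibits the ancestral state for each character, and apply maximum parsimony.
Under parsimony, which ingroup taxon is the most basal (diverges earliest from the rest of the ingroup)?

The outgroup has state 'absent' for every character, so 'present' is the derived state throughout.
Only Delta, Epsilon, and Eta show the derived state 'present' for C1, supporting them as a clade.
C2: derived state 'present' in Theta only — an autapomorphy, so it tells us nothing about relationships among taxa.
C3 (derived state 'present') is shared by all ingroup taxa — unites the whole ingroup.
C4 groups Epsilon and Theta, which is incompatible with the clades supported by the remaining characters; treating it as convergent (homoplasy) costs fewer steps than any alternative tree.
C5: derived state 'present' in Epsilon and Eta only — synapomorphy for {Epsilon, Eta}.
Most parsimonious ingroup topology: ((Delta,(Eta,Epsilon)),Theta).
Theta is sister to the clade containing all other ingroup taxa, so it is the earliest-diverging (most basal) ingroup lineage.

Theta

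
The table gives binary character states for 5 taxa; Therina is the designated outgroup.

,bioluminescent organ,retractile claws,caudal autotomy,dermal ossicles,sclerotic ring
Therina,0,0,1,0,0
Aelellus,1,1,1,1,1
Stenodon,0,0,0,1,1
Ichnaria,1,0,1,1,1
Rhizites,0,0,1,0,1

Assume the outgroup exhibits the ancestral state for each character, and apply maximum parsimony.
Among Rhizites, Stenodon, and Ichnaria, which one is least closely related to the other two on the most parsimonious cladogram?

Character polarity is set by the outgroup: the derived state is whichever differs from the outgroup's state, so for caudal autotomy the derived state is '0', and for the remaining characters it is '1'.
Only Aelellus and Ichnaria show the derived state '1' for bioluminescent organ, supporting them as a clade.
retractile claws (derived state '1') is unique to Aelellus (autapomorphy; uninformative for grouping).
caudal autotomy: derived state '0' in Stenodon only — an autapomorphy, so it tells us nothing about relationships among taxa.
Only Aelellus, Ichnaria, and Stenodon show the derived state '1' for dermal ossicles, supporting them as a clade.
sclerotic ring (derived state '1') is shared by all ingroup taxa — unites the whole ingroup.
Most parsimonious ingroup topology: (((Aelellus,Ichnaria),Stenodon),Rhizites).
Ichnaria and Stenodon share a more recent common ancestor with each other than either does with Rhizites, so Rhizites is the least closely related of the three.

Rhizites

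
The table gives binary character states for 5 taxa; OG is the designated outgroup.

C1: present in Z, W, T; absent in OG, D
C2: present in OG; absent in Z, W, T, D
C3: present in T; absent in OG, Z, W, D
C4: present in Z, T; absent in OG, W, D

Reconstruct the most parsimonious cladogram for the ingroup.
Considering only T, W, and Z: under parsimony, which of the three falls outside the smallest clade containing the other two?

Character polarity is set by the outgroup: the derived state is whichever differs from the outgroup's state, so for C2 the derived state is 'absent', and for the remaining characters it is 'present'.
C1 (derived state 'present') is shared by T, W, and Z — a synapomorphy uniting that clade.
All ingroup taxa share the derived state 'absent' for C2; it defines the ingroup but does not resolve relationships within it.
C3: derived state 'present' in T only — an autapomorphy, so it tells us nothing about relationships among taxa.
C4 (derived state 'present') is shared by T and Z — a synapomorphy uniting that clade.
Most parsimonious ingroup topology: (((Z,T),W),D).
Z and T share a more recent common ancestor with each other than either does with W, so W is the least closely related of the three.

W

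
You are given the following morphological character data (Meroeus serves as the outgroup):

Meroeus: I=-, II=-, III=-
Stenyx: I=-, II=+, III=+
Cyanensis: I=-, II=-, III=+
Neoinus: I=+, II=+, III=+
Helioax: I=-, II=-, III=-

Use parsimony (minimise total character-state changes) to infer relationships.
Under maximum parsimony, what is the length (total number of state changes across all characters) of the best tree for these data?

3

The outgroup has state '-' for every character, so '+' is the derived state throughout.
I: derived state '+' in Neoinus only — an autapomorphy, so it tells us nothing about relationships among taxa.
II: derived state '+' in Neoinus and Stenyx only — synapomorphy for {Neoinus, Stenyx}.
III (derived state '+') is shared by Cyanensis, Neoinus, and Stenyx — a synapomorphy uniting that clade.
Most parsimonious ingroup topology: (((Neoinus,Stenyx),Cyanensis),Helioax).
Changes per character on this tree: I: 1; II: 1; III: 1.
Total = 3.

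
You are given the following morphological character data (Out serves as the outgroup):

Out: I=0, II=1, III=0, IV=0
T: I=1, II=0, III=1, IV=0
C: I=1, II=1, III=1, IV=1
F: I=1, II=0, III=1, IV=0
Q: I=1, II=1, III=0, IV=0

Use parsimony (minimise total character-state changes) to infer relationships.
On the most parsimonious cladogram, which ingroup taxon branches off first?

Q

Character polarity is set by the outgroup: the derived state is whichever differs from the outgroup's state, so for II the derived state is '0', and for the remaining characters it is '1'.
All ingroup taxa share the derived state '1' for I; it defines the ingroup but does not resolve relationships within it.
II: derived state '0' in F and T only — synapomorphy for {F, T}.
Only C, F, and T show the derived state '1' for III, supporting them as a clade.
IV: derived state '1' in C only — an autapomorphy, so it tells us nothing about relationships among taxa.
Most parsimonious ingroup topology: (((T,F),C),Q).
Q is sister to the clade containing all other ingroup taxa, so it is the earliest-diverging (most basal) ingroup lineage.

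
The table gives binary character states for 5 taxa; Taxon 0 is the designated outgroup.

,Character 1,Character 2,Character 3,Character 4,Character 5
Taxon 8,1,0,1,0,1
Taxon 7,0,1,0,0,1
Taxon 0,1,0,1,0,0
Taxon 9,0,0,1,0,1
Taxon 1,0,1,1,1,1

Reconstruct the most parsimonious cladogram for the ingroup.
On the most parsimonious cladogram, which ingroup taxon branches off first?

Taxon 8

Character polarity is set by the outgroup: the derived state is whichever differs from the outgroup's state, so for Character 1, Character 3 the derived state is '0', and for the remaining characters it is '1'.
Character 1 (derived state '0') is shared by Taxon 1, Taxon 7, and Taxon 9 — a synapomorphy uniting that clade.
Character 2: derived state '1' in Taxon 1 and Taxon 7 only — synapomorphy for {Taxon 1, Taxon 7}.
Character 3: derived state '0' in Taxon 7 only — an autapomorphy, so it tells us nothing about relationships among taxa.
Character 4 (derived state '1') is unique to Taxon 1 (autapomorphy; uninformative for grouping).
Character 5 (derived state '1') is shared by all ingroup taxa — unites the whole ingroup.
Most parsimonious ingroup topology: (((Taxon 1,Taxon 7),Taxon 9),Taxon 8).
Taxon 8 is sister to the clade containing all other ingroup taxa, so it is the earliest-diverging (most basal) ingroup lineage.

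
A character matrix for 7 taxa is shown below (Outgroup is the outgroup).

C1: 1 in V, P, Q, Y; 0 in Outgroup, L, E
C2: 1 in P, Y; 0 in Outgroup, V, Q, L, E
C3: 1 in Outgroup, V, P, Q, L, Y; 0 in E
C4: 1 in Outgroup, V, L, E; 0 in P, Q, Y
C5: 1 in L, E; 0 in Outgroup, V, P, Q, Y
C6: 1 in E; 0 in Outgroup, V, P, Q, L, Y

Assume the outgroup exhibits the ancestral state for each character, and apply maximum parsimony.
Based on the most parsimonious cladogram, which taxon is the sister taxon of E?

L

Character polarity is set by the outgroup: the derived state is whichever differs from the outgroup's state, so for C3, C4 the derived state is '0', and for the remaining characters it is '1'.
C1 (derived state '1') is shared by P, Q, V, and Y — a synapomorphy uniting that clade.
C2 (derived state '1') is shared by P and Y — a synapomorphy uniting that clade.
C3 (derived state '0') is unique to E (autapomorphy; uninformative for grouping).
Only P, Q, and Y show the derived state '0' for C4, supporting them as a clade.
C5 (derived state '1') is shared by E and L — a synapomorphy uniting that clade.
C6: derived state '1' in E only — an autapomorphy, so it tells us nothing about relationships among taxa.
Most parsimonious ingroup topology: ((V,((P,Y),Q)),(L,E)).
E and L form a cherry on this tree, so they are sister taxa.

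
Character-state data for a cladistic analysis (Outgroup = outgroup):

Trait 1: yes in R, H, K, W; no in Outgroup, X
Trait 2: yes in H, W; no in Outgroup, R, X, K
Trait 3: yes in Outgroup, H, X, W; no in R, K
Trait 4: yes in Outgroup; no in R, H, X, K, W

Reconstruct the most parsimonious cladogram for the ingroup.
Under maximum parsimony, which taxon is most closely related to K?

R

Character polarity is set by the outgroup: the derived state is whichever differs from the outgroup's state, so for Trait 3, Trait 4 the derived state is 'no', and for the remaining characters it is 'yes'.
Only H, K, R, and W show the derived state 'yes' for Trait 1, supporting them as a clade.
Trait 2 (derived state 'yes') is shared by H and W — a synapomorphy uniting that clade.
Only K and R show the derived state 'no' for Trait 3, supporting them as a clade.
Trait 4 (derived state 'no') is shared by all ingroup taxa — unites the whole ingroup.
Most parsimonious ingroup topology: (((R,K),(H,W)),X).
K and R form a cherry on this tree, so they are sister taxa.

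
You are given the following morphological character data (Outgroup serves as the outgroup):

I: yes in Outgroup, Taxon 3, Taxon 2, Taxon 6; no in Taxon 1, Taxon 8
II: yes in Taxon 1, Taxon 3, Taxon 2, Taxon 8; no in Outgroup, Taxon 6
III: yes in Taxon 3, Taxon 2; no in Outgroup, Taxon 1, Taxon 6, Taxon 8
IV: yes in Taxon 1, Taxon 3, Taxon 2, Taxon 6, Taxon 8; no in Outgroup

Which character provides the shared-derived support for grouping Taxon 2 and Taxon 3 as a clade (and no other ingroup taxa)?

Character polarity is set by the outgroup: the derived state is whichever differs from the outgroup's state, so for I the derived state is 'no', and for the remaining characters it is 'yes'.
I (derived state 'no') is shared by Taxon 1 and Taxon 8 — a synapomorphy uniting that clade.
II (derived state 'yes') is shared by Taxon 1, Taxon 2, Taxon 3, and Taxon 8 — a synapomorphy uniting that clade.
Only Taxon 2 and Taxon 3 show the derived state 'yes' for III, supporting them as a clade.
All ingroup taxa share the derived state 'yes' for IV; it defines the ingroup but does not resolve relationships within it.
Most parsimonious ingroup topology: (((Taxon 1,Taxon 8),(Taxon 3,Taxon 2)),Taxon 6).
The clade {Taxon 2, Taxon 3} is supported by III: its derived state 'yes' occurs in exactly those taxa and in no other taxon (including the outgroup).

III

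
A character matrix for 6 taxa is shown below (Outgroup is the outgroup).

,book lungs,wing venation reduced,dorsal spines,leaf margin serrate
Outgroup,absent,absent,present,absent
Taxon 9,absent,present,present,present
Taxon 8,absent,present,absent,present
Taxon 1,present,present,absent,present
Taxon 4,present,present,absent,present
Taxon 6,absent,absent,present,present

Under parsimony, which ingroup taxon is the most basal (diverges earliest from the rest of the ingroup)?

Taxon 6

Character polarity is set by the outgroup: the derived state is whichever differs from the outgroup's state, so for dorsal spines the derived state is 'absent', and for the remaining characters it is 'present'.
book lungs: derived state 'present' in Taxon 1 and Taxon 4 only — synapomorphy for {Taxon 1, Taxon 4}.
Only Taxon 1, Taxon 4, Taxon 8, and Taxon 9 show the derived state 'present' for wing venation reduced, supporting them as a clade.
dorsal spines: derived state 'absent' in Taxon 1, Taxon 4, and Taxon 8 only — synapomorphy for {Taxon 1, Taxon 4, Taxon 8}.
leaf margin serrate (derived state 'present') is shared by all ingroup taxa — unites the whole ingroup.
Most parsimonious ingroup topology: ((Taxon 9,(Taxon 8,(Taxon 1,Taxon 4))),Taxon 6).
Taxon 6 is sister to the clade containing all other ingroup taxa, so it is the earliest-diverging (most basal) ingroup lineage.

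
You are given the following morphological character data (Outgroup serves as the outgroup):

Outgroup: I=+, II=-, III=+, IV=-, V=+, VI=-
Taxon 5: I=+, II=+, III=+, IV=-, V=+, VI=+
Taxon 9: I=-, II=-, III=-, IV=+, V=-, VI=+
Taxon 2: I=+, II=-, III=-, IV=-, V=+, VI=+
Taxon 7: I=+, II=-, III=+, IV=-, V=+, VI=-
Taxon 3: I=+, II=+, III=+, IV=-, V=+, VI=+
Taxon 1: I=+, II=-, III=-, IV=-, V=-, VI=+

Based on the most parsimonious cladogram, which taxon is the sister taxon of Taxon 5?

Taxon 3

Character polarity is set by the outgroup: the derived state is whichever differs from the outgroup's state, so for I, III, V the derived state is '-', and for the remaining characters it is '+'.
I (derived state '-') is unique to Taxon 9 (autapomorphy; uninformative for grouping).
II: derived state '+' in Taxon 3 and Taxon 5 only — synapomorphy for {Taxon 3, Taxon 5}.
III (derived state '-') is shared by Taxon 1, Taxon 2, and Taxon 9 — a synapomorphy uniting that clade.
IV: derived state '+' in Taxon 9 only — an autapomorphy, so it tells us nothing about relationships among taxa.
Only Taxon 1 and Taxon 9 show the derived state '-' for V, supporting them as a clade.
VI: derived state '+' in Taxon 1, Taxon 2, Taxon 3, Taxon 5, and Taxon 9 only — synapomorphy for {Taxon 1, Taxon 2, Taxon 3, Taxon 5, Taxon 9}.
Most parsimonious ingroup topology: (((Taxon 5,Taxon 3),((Taxon 9,Taxon 1),Taxon 2)),Taxon 7).
Taxon 5 and Taxon 3 form a cherry on this tree, so they are sister taxa.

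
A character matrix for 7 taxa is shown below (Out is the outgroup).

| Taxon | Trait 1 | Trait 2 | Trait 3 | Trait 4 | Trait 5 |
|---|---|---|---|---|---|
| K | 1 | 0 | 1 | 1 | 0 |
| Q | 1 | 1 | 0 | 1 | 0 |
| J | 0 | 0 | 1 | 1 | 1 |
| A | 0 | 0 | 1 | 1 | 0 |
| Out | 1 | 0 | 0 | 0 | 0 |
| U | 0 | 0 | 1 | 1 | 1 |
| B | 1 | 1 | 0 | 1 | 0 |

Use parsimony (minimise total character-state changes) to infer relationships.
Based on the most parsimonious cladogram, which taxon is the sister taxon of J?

Character polarity is set by the outgroup: the derived state is whichever differs from the outgroup's state, so for Trait 1 the derived state is '0', and for the remaining characters it is '1'.
Trait 1: derived state '0' in A, J, and U only — synapomorphy for {A, J, U}.
Only B and Q show the derived state '1' for Trait 2, supporting them as a clade.
Trait 3 (derived state '1') is shared by A, J, K, and U — a synapomorphy uniting that clade.
Trait 4 (derived state '1') is shared by all ingroup taxa — unites the whole ingroup.
Only J and U show the derived state '1' for Trait 5, supporting them as a clade.
Most parsimonious ingroup topology: ((((U,J),A),K),(Q,B)).
J and U form a cherry on this tree, so they are sister taxa.

U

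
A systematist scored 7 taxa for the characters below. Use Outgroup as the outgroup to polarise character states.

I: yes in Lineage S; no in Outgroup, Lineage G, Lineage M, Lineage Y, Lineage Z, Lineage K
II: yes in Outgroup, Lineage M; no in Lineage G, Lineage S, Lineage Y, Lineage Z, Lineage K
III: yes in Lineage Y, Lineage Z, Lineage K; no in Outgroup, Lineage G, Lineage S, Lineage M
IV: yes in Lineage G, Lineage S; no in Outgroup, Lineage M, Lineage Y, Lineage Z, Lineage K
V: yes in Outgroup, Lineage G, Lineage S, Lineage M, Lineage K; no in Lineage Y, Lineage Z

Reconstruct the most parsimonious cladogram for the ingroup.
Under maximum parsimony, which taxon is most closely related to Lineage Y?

Character polarity is set by the outgroup: the derived state is whichever differs from the outgroup's state, so for II, V the derived state is 'no', and for the remaining characters it is 'yes'.
I: derived state 'yes' in Lineage S only — an autapomorphy, so it tells us nothing about relationships among taxa.
II (derived state 'no') is shared by Lineage G, Lineage K, Lineage S, Lineage Y, and Lineage Z — a synapomorphy uniting that clade.
Only Lineage K, Lineage Y, and Lineage Z show the derived state 'yes' for III, supporting them as a clade.
Only Lineage G and Lineage S show the derived state 'yes' for IV, supporting them as a clade.
V (derived state 'no') is shared by Lineage Y and Lineage Z — a synapomorphy uniting that clade.
Most parsimonious ingroup topology: (((Lineage G,Lineage S),((Lineage Y,Lineage Z),Lineage K)),Lineage M).
Lineage Y and Lineage Z form a cherry on this tree, so they are sister taxa.

Lineage Z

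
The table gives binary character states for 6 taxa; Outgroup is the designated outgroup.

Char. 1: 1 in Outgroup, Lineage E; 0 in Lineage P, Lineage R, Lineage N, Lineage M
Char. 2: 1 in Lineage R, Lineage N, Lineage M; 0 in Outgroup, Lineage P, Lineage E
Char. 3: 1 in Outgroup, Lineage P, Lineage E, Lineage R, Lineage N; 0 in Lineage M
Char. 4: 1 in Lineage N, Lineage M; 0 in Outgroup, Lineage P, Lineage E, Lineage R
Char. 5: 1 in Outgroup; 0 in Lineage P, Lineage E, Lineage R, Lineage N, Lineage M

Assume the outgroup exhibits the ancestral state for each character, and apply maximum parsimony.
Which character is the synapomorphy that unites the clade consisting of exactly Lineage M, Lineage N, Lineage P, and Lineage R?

Char. 1

Character polarity is set by the outgroup: the derived state is whichever differs from the outgroup's state, so for Char. 1, Char. 3, Char. 5 the derived state is '0', and for the remaining characters it is '1'.
Only Lineage M, Lineage N, Lineage P, and Lineage R show the derived state '0' for Char. 1, supporting them as a clade.
Char. 2 (derived state '1') is shared by Lineage M, Lineage N, and Lineage R — a synapomorphy uniting that clade.
Char. 3 (derived state '0') is unique to Lineage M (autapomorphy; uninformative for grouping).
Char. 4 (derived state '1') is shared by Lineage M and Lineage N — a synapomorphy uniting that clade.
All ingroup taxa share the derived state '0' for Char. 5; it defines the ingroup but does not resolve relationships within it.
Most parsimonious ingroup topology: ((Lineage P,(Lineage R,(Lineage N,Lineage M))),Lineage E).
The clade {Lineage M, Lineage N, Lineage P, Lineage R} is supported by Char. 1: its derived state '0' occurs in exactly those taxa and in no other taxon (including the outgroup).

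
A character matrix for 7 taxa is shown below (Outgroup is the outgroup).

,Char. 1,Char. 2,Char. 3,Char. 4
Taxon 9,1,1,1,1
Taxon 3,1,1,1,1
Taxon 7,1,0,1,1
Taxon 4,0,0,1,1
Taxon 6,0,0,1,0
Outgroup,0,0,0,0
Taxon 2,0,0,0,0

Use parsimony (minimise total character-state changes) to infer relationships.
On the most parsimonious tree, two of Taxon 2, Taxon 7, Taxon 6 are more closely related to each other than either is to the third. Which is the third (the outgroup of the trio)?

The outgroup has state '0' for every character, so '1' is the derived state throughout.
Char. 1: derived state '1' in Taxon 3, Taxon 7, and Taxon 9 only — synapomorphy for {Taxon 3, Taxon 7, Taxon 9}.
Only Taxon 3 and Taxon 9 show the derived state '1' for Char. 2, supporting them as a clade.
Char. 3: derived state '1' in Taxon 3, Taxon 4, Taxon 6, Taxon 7, and Taxon 9 only — synapomorphy for {Taxon 3, Taxon 4, Taxon 6, Taxon 7, Taxon 9}.
Only Taxon 3, Taxon 4, Taxon 7, and Taxon 9 show the derived state '1' for Char. 4, supporting them as a clade.
Most parsimonious ingroup topology: (Taxon 2,(((Taxon 7,(Taxon 3,Taxon 9)),Taxon 4),Taxon 6)).
Taxon 6 and Taxon 7 share a more recent common ancestor with each other than either does with Taxon 2, so Taxon 2 is the least closely related of the three.

Taxon 2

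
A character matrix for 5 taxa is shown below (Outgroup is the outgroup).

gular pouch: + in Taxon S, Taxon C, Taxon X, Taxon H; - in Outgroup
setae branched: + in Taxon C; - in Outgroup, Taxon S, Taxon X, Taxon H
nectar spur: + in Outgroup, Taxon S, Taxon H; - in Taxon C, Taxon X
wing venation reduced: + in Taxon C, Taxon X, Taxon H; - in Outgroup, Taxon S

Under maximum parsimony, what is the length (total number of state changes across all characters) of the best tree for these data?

Character polarity is set by the outgroup: the derived state is whichever differs from the outgroup's state, so for nectar spur the derived state is '-', and for the remaining characters it is '+'.
gular pouch (derived state '+') is shared by all ingroup taxa — unites the whole ingroup.
setae branched: derived state '+' in Taxon C only — an autapomorphy, so it tells us nothing about relationships among taxa.
Only Taxon C and Taxon X show the derived state '-' for nectar spur, supporting them as a clade.
Only Taxon C, Taxon H, and Taxon X show the derived state '+' for wing venation reduced, supporting them as a clade.
Most parsimonious ingroup topology: (Taxon S,((Taxon C,Taxon X),Taxon H)).
Changes per character on this tree: gular pouch: 1; setae branched: 1; nectar spur: 1; wing venation reduced: 1.
Total = 4.

4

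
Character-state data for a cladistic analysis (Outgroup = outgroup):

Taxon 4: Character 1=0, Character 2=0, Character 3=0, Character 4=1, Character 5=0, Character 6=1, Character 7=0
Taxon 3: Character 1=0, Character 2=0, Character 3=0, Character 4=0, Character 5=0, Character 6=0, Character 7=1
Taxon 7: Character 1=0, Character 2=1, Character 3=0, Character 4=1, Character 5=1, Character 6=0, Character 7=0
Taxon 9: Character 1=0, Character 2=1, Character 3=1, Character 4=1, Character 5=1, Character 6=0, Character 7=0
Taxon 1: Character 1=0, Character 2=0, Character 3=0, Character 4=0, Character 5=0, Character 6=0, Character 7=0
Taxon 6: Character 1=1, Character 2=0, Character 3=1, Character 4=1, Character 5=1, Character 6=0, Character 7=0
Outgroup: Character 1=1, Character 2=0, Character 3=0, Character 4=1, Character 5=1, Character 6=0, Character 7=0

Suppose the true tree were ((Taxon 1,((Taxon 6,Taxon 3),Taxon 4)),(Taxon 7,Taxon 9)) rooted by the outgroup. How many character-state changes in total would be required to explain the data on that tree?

11

Map each character onto ((Taxon 1,((Taxon 6,Taxon 3),Taxon 4)),(Taxon 7,Taxon 9)) (rooted by Outgroup) and count the minimum state changes it requires (Fitch parsimony):
Character 1: 2; Character 2: 1; Character 3: 2; Character 4: 2; Character 5: 2; Character 6: 1; Character 7: 1.
Total tree length = 11.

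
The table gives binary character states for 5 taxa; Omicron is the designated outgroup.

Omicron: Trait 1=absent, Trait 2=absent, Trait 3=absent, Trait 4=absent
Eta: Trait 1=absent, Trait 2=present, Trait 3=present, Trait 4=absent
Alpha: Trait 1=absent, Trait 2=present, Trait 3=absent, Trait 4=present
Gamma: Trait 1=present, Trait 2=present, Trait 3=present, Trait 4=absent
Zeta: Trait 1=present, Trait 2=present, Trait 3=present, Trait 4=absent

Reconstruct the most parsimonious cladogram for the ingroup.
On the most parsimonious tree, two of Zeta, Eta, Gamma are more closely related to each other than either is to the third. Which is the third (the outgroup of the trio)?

The outgroup has state 'absent' for every character, so 'present' is the derived state throughout.
Trait 1 (derived state 'present') is shared by Gamma and Zeta — a synapomorphy uniting that clade.
All ingroup taxa share the derived state 'present' for Trait 2; it defines the ingroup but does not resolve relationships within it.
Only Eta, Gamma, and Zeta show the derived state 'present' for Trait 3, supporting them as a clade.
Trait 4: derived state 'present' in Alpha only — an autapomorphy, so it tells us nothing about relationships among taxa.
Most parsimonious ingroup topology: ((Eta,(Gamma,Zeta)),Alpha).
Gamma and Zeta share a more recent common ancestor with each other than either does with Eta, so Eta is the least closely related of the three.

Eta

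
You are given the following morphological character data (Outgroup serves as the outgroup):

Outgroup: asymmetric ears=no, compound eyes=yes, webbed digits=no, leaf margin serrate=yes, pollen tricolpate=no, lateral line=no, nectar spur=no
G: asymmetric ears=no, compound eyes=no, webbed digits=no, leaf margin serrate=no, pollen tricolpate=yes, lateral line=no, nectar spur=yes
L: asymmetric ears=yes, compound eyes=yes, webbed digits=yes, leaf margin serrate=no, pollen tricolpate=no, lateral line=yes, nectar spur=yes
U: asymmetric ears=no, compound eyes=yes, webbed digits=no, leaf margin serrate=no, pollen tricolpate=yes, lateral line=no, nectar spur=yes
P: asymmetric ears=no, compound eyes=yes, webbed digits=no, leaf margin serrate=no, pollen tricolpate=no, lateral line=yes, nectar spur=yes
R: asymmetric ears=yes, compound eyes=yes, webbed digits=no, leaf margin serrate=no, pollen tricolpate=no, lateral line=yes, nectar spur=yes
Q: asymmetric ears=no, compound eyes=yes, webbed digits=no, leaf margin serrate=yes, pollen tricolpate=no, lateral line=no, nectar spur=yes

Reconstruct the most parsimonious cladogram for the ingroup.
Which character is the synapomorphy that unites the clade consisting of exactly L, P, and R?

lateral line

Character polarity is set by the outgroup: the derived state is whichever differs from the outgroup's state, so for compound eyes, leaf margin serrate the derived state is 'no', and for the remaining characters it is 'yes'.
Only L and R show the derived state 'yes' for asymmetric ears, supporting them as a clade.
compound eyes: derived state 'no' in G only — an autapomorphy, so it tells us nothing about relationships among taxa.
webbed digits: derived state 'yes' in L only — an autapomorphy, so it tells us nothing about relationships among taxa.
leaf margin serrate: derived state 'no' in G, L, P, R, and U only — synapomorphy for {G, L, P, R, U}.
Only G and U show the derived state 'yes' for pollen tricolpate, supporting them as a clade.
lateral line: derived state 'yes' in L, P, and R only — synapomorphy for {L, P, R}.
All ingroup taxa share the derived state 'yes' for nectar spur; it defines the ingroup but does not resolve relationships within it.
Most parsimonious ingroup topology: (((G,U),((L,R),P)),Q).
The clade {L, P, R} is supported by lateral line: its derived state 'yes' occurs in exactly those taxa and in no other taxon (including the outgroup).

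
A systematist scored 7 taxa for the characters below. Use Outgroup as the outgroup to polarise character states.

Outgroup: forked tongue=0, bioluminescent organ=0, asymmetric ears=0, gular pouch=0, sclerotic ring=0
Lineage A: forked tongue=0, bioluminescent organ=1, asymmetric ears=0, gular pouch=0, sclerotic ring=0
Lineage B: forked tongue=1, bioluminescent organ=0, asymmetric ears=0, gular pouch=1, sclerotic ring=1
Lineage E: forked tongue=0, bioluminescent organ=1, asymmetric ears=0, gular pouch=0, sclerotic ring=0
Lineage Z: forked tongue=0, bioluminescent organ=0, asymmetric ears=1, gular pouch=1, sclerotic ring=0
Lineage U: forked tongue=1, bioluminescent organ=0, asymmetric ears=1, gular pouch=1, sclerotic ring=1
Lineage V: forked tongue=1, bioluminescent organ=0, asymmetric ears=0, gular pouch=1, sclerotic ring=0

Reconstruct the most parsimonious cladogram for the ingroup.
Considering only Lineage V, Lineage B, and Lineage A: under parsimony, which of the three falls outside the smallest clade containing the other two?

The outgroup has state '0' for every character, so '1' is the derived state throughout.
Only Lineage B, Lineage U, and Lineage V show the derived state '1' for forked tongue, supporting them as a clade.
bioluminescent organ (derived state '1') is shared by Lineage A and Lineage E — a synapomorphy uniting that clade.
asymmetric ears groups Lineage U and Lineage Z, which is incompatible with the clades supported by the remaining characters; treating it as convergent (homoplasy) costs fewer steps than any alternative tree.
gular pouch (derived state '1') is shared by Lineage B, Lineage U, Lineage V, and Lineage Z — a synapomorphy uniting that clade.
sclerotic ring (derived state '1') is shared by Lineage B and Lineage U — a synapomorphy uniting that clade.
Most parsimonious ingroup topology: ((Lineage A,Lineage E),(((Lineage B,Lineage U),Lineage V),Lineage Z)).
Lineage V and Lineage B share a more recent common ancestor with each other than either does with Lineage A, so Lineage A is the least closely related of the three.

Lineage A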